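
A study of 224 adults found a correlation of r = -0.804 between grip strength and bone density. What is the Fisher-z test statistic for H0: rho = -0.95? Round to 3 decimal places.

10.733

z_r = atanh(-0.804) = -1.109824,  z_0 = atanh(-0.95) = -1.831781
SE = 1/√(n−3) = 1/√221 = 0.067267
z = (z_r − z_0)/SE = (-1.109824 − (-1.831781)) / 0.067267 = 0.721957 / 0.067267 = 10.733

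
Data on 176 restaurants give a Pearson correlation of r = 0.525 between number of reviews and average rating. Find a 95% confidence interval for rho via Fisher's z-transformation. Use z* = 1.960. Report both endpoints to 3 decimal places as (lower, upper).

(0.409, 0.624)

Fisher z: z_r = atanh(r) = ½·ln((1+0.525)/(1−0.525)) = 0.583217
SE(z) = 1/√(n−3) = 1/√173 = 0.076029
95% ⇒ z* = 1.960; margin = 1.960·0.076029 = 0.149017
CI on z-scale: (0.434200, 0.732234)
Back-transform: tanh(0.434200) = 0.408825, tanh(0.732234) = 0.624430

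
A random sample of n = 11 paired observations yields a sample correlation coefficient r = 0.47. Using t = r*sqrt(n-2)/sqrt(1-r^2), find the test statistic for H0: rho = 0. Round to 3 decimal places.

t = r·√(n−2) / √(1−r²) with r = 0.47, n = 11
  = 0.47·√9 / √(1 − 0.2209)
  = 0.47·3.000000 / 0.882666
  = 1.410000 / 0.882666 = 1.597

1.597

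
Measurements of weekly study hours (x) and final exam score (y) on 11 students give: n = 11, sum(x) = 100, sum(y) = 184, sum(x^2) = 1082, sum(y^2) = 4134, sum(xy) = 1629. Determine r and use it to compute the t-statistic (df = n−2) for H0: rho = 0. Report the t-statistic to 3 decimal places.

S_xy = nΣxy − ΣxΣy = 11·1629 − 100·184 = 17919 − 18400 = -481
S_xx = nΣx² − (Σx)² = 11·1082 − 100² = 11902 − 10000 = 1902
S_yy = nΣy² − (Σy)² = 11·4134 − 184² = 45474 − 33856 = 11618
r = S_xy / √(S_xx·S_yy) = -481 / √(1902·11618) = -481 / √22097436 = -481 / 4700.7910 = -0.1023
t = r·√(n−2)/√(1−r²) = -0.1023·√9 / √(1−0.010465) = -0.306900 / 0.994754 = -0.309

-0.309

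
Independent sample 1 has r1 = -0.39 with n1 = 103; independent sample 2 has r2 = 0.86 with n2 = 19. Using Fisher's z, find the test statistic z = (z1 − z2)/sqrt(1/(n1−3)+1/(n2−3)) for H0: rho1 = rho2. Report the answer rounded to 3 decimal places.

z1 = atanh(-0.39) = -0.411800,  z2 = atanh(0.86) = 1.293345
SE = √(1/(n1−3) + 1/(n2−3)) = √(1/100 + 1/16) = √(0.0100000 + 0.0625000) = √0.0725000 = 0.269258
z = (z1 − z2)/SE = (-0.411800 − 1.293345) / 0.269258 = -1.705145 / 0.269258 = -6.333

-6.333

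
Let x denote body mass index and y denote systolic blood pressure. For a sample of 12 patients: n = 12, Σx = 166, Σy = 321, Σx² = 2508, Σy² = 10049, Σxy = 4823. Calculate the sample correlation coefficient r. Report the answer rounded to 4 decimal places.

0.6875

Numerator: nΣxy − (Σx)(Σy) = 12·4823 − (166)(321) = 4590
Denominator: √[(nΣx²−(Σx)²)(nΣy²−(Σy)²)]
  nΣx²−(Σx)² = 12·2508 − 27556 = 2540;  nΣy²−(Σy)² = 12·10049 − 103041 = 17547
  √(2540·17547) = √44569380 = 6676.0303
r = 4590 / 6676.0303 = 0.6875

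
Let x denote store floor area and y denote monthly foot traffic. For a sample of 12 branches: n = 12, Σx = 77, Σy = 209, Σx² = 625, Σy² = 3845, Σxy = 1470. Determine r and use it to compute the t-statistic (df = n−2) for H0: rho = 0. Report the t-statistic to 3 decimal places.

4.035

S_xy = nΣxy − ΣxΣy = 12·1470 − 77·209 = 17640 − 16093 = 1547
S_xx = nΣx² − (Σx)² = 12·625 − 77² = 7500 − 5929 = 1571
S_yy = nΣy² − (Σy)² = 12·3845 − 209² = 46140 − 43681 = 2459
r = S_xy / √(S_xx·S_yy) = 1547 / √(1571·2459) = 1547 / √3863089 = 1547 / 1965.4742 = 0.7871
t = r·√(n−2)/√(1−r²) = 0.7871·√10 / √(1−0.619526) = 2.489029 / 0.616826 = 4.035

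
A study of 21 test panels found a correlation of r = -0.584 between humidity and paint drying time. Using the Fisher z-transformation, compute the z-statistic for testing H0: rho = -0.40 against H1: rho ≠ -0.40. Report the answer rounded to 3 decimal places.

-1.039

Fisher z: atanh(-0.584) = -0.668512, atanh(-0.40) = -0.423649
z = (z_r − z_0)·√(n−3) = (-0.668512 − (-0.423649))·√18 = -0.244863 · 4.242641 = -1.039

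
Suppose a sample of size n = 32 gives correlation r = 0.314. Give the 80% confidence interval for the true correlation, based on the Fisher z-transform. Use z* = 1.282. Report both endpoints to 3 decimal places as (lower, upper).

(0.087, 0.510)

z_r = atanh(0.314) = 0.324977;  SE = 1/√(n−3) = 1/√29 = 0.185695
z-limits: 0.324977 ± 1.282·0.185695 = 0.324977 ± 0.238061 = [0.086916, 0.563038]
ρ-limits: (tanh 0.086916, tanh 0.563038) = (0.087, 0.510)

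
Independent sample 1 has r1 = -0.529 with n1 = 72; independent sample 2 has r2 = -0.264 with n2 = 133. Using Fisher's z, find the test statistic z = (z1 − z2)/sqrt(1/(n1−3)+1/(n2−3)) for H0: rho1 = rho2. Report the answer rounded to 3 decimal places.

-2.137

Fisher z-transforms: z1 = atanh(-0.529) = -0.588756, z2 = atanh(-0.264) = -0.270403; difference d = -0.318353
Var(d) = 1/69 + 1/130 = 0.0144928 + 0.0076923 = 0.0221851
z = d/√Var(d) = -0.318353 / √0.0221851 = -0.318353 / 0.148947 = -2.137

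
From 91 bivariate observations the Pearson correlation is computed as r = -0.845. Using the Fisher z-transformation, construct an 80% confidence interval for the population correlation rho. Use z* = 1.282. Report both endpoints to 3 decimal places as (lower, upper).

z_r = atanh(-0.845) = -1.238405;  SE = 1/√(n−3) = 1/√88 = 0.106600
z-limits: -1.238405 ± 1.282·0.106600 = -1.238405 ± 0.136661 = [-1.375066, -1.101744]
ρ-limits: (tanh -1.375066, tanh -1.101744) = (-0.880, -0.801)

(-0.880, -0.801)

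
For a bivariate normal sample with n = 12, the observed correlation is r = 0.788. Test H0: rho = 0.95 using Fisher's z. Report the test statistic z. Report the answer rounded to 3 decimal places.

-2.297

z_r = atanh(0.788) = 1.066133,  z_0 = atanh(0.95) = 1.831781
SE = 1/√(n−3) = 1/√9 = 0.333333
z = (z_r − z_0)/SE = (1.066133 − 1.831781) / 0.333333 = -0.765648 / 0.333333 = -2.297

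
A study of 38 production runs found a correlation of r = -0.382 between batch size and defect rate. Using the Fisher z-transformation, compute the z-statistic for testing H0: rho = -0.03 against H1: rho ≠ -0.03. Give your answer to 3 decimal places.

Fisher z: atanh(-0.382) = -0.402399, atanh(-0.03) = -0.030009
z = (z_r − z_0)·√(n−3) = (-0.402399 − (-0.030009))·√35 = -0.372390 · 5.916080 = -2.203

-2.203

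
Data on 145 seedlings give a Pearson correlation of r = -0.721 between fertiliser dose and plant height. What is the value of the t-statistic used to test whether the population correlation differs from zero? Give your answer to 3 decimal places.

-12.443

1 − r² = 1 − 0.519841 = 0.480159;  √(1−r²) = 0.692935
√(n−2) = √143 = 11.958261
t = r·√(n−2)/√(1−r²) = -0.721 · 11.958261 / 0.692935 = -12.443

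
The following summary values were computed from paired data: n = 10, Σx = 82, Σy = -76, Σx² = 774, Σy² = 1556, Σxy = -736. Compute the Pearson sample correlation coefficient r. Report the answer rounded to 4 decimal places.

Numerator: nΣxy − (Σx)(Σy) = 10·(-736) − (82)(-76) = -1128
Denominator: √[(nΣx²−(Σx)²)(nΣy²−(Σy)²)]
  nΣx²−(Σx)² = 10·774 − 6724 = 1016;  nΣy²−(Σy)² = 10·1556 − 5776 = 9784
  √(1016·9784) = √9940544 = 3152.8628
r = -1128 / 3152.8628 = -0.3578

-0.3578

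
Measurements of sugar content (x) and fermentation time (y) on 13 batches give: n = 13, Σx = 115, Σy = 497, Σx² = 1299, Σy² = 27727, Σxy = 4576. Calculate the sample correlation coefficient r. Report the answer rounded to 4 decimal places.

Numerator: nΣxy − (Σx)(Σy) = 13·4576 − (115)(497) = 2333
Denominator: √[(nΣx²−(Σx)²)(nΣy²−(Σy)²)]
  nΣx²−(Σx)² = 13·1299 − 13225 = 3662;  nΣy²−(Σy)² = 13·27727 − 247009 = 113442
  √(3662·113442) = √415424604 = 20381.9676
r = 2333 / 20381.9676 = 0.1145

0.1145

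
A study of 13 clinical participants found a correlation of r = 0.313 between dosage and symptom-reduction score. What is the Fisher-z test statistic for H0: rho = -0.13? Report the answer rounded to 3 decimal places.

1.438

z_r = atanh(0.313) = 0.323868,  z_0 = atanh(-0.13) = -0.130740
SE = 1/√(n−3) = 1/√10 = 0.316228
z = (z_r − z_0)/SE = (0.323868 − (-0.130740)) / 0.316228 = 0.454608 / 0.316228 = 1.438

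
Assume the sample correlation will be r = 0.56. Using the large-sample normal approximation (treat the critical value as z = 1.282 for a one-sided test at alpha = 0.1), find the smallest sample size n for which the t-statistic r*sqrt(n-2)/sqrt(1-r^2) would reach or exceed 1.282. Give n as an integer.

Need r·√(n−2)/√(1−r²) ≥ 1.282
√(n−2) ≥ 1.282·√(1−0.3136) / 0.56 = 1.282·0.828493 / 0.56 = 1.8967
n−2 ≥ 3.5975  ⇒  n ≥ 5.5975
Smallest integer n = 6

6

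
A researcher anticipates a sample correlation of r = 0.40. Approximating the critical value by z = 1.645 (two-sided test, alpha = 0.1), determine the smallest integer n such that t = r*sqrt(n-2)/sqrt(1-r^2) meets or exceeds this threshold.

17

r√(n−2)/√(1−r²) ≥ 1.645  ⇔  n−2 ≥ (1.645)²·(1−r²)/r²
(1−r²)/r² = (1−0.1600)/0.1600 = 5.2500
n ≥ 2 + 2.706025·5.2500 = 2 + 14.2066 = 16.2066
⌈16.2066⌉ = 17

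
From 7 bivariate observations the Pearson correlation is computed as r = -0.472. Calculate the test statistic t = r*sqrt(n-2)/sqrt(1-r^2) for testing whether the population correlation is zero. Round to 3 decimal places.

-1.197

t = r·√(n−2) / √(1−r²) with r = -0.472, n = 7
  = -0.472·√5 / √(1 − 0.222784)
  = -0.472·2.236068 / 0.881599
  = -1.055424 / 0.881599 = -1.197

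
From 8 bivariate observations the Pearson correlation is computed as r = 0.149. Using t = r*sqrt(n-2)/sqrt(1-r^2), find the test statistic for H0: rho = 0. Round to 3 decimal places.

t = r·√(n−2) / √(1−r²) with r = 0.149, n = 8
  = 0.149·√6 / √(1 − 0.022201)
  = 0.149·2.449490 / 0.988837
  = 0.364974 / 0.988837 = 0.369

0.369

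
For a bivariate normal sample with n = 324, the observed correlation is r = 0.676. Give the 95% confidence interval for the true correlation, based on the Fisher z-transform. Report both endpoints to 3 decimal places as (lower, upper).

z_r = atanh(0.676) = 0.821711;  SE = 1/√(n−3) = 1/√321 = 0.055815
z-limits: 0.821711 ± 1.960·0.055815 = 0.821711 ± 0.109397 = [0.712314, 0.931108]
ρ-limits: (tanh 0.712314, tanh 0.931108) = (0.612, 0.731)

(0.612, 0.731)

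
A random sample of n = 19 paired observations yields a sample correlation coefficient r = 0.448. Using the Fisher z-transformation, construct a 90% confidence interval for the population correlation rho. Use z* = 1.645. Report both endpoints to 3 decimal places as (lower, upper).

(0.071, 0.713)

Fisher z: z_r = atanh(r) = ½·ln((1+0.448)/(1−0.448)) = 0.482195
SE(z) = 1/√(n−3) = 1/√16 = 0.250000
90% ⇒ z* = 1.645; margin = 1.645·0.250000 = 0.411250
CI on z-scale: (0.070945, 0.893445)
Back-transform: tanh(0.070945) = 0.070826, tanh(0.893445) = 0.713091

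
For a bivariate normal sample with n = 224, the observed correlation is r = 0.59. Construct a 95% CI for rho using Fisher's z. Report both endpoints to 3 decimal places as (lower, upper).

(0.497, 0.669)

z_r = atanh(0.59) = 0.677666;  SE = 1/√(n−3) = 1/√221 = 0.067267
z-limits: 0.677666 ± 1.960·0.067267 = 0.677666 ± 0.131843 = [0.545823, 0.809509]
ρ-limits: (tanh 0.545823, tanh 0.809509) = (0.497, 0.669)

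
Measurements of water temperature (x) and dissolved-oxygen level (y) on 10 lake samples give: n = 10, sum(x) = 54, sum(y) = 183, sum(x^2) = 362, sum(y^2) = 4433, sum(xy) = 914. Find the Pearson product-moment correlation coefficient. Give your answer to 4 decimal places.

-0.2686

S_xy = nΣxy − ΣxΣy = 10·914 − 54·183 = 9140 − 9882 = -742
S_xx = nΣx² − (Σx)² = 10·362 − 54² = 3620 − 2916 = 704
S_yy = nΣy² − (Σy)² = 10·4433 − 183² = 44330 − 33489 = 10841
r = S_xy / √(S_xx·S_yy) = -742 / √(704·10841) = -742 / √7632064 = -742 / 2762.6190 = -0.2686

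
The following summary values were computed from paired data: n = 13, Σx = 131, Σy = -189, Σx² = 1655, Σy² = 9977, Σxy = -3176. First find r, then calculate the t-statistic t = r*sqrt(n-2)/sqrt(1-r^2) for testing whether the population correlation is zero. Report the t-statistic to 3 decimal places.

Numerator: nΣxy − (Σx)(Σy) = 13·(-3176) − (131)(-189) = -16529
Denominator: √[(nΣx²−(Σx)²)(nΣy²−(Σy)²)]
  nΣx²−(Σx)² = 13·1655 − 17161 = 4354;  nΣy²−(Σy)² = 13·9977 − 35721 = 93980
  √(4354·93980) = √409188920 = 20228.4186
r = -16529 / 20228.4186 = -0.8171
t = r·√(n−2)/√(1−r²) = -0.8171·√11 / √(1−0.667652) = -2.710014 / 0.576496 = -4.701

-4.701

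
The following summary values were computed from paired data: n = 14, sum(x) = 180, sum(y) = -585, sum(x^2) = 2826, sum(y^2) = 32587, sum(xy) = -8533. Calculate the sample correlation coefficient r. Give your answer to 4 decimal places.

Numerator: nΣxy − (Σx)(Σy) = 14·(-8533) − (180)(-585) = -14162
Denominator: √[(nΣx²−(Σx)²)(nΣy²−(Σy)²)]
  nΣx²−(Σx)² = 14·2826 − 32400 = 7164;  nΣy²−(Σy)² = 14·32587 − 342225 = 113993
  √(7164·113993) = √816645852 = 28577.0161
r = -14162 / 28577.0161 = -0.4956

-0.4956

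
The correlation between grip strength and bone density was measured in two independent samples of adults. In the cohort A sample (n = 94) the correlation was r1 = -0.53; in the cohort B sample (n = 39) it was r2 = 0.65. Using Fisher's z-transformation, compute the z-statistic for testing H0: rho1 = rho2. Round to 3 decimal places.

-6.935

Fisher z-transforms: z1 = atanh(-0.53) = -0.590145, z2 = atanh(0.65) = 0.775299; difference d = -1.365444
Var(d) = 1/91 + 1/36 = 0.0109890 + 0.0277778 = 0.0387668
z = d/√Var(d) = -1.365444 / √0.0387668 = -1.365444 / 0.196893 = -6.935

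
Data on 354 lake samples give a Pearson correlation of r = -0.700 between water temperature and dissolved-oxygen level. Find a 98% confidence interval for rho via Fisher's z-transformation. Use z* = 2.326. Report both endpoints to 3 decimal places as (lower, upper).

z_r = atanh(-0.700) = -0.867301;  SE = 1/√(n−3) = 1/√351 = 0.053376
z-limits: -0.867301 ± 2.326·0.053376 = -0.867301 ± 0.124153 = [-0.991454, -0.743148]
ρ-limits: (tanh -0.991454, tanh -0.743148) = (-0.758, -0.631)

(-0.758, -0.631)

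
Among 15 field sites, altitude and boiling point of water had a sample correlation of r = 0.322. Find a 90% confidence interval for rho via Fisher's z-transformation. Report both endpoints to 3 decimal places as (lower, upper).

z_r = atanh(0.322) = 0.333877;  SE = 1/√(n−3) = 1/√12 = 0.288675
z-limits: 0.333877 ± 1.645·0.288675 = 0.333877 ± 0.474870 = [-0.140993, 0.808747]
ρ-limits: (tanh -0.140993, tanh 0.808747) = (-0.140, 0.669)

(-0.140, 0.669)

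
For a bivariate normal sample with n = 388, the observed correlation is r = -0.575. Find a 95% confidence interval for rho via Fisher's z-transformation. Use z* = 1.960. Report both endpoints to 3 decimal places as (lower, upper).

(-0.638, -0.504)

z_r = atanh(-0.575) = -0.654961;  SE = 1/√(n−3) = 1/√385 = 0.050965
z-limits: -0.654961 ± 1.960·0.050965 = -0.654961 ± 0.099891 = [-0.754852, -0.555070]
ρ-limits: (tanh -0.754852, tanh -0.555070) = (-0.638, -0.504)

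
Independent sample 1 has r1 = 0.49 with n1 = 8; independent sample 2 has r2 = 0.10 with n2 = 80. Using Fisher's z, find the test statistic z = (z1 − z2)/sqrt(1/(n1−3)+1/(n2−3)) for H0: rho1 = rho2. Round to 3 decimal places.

Fisher z-transforms: z1 = atanh(0.49) = 0.536060, z2 = atanh(0.10) = 0.100335; difference d = 0.435725
Var(d) = 1/5 + 1/77 = 0.2000000 + 0.0129870 = 0.2129870
z = d/√Var(d) = 0.435725 / √0.2129870 = 0.435725 / 0.461505 = 0.944

0.944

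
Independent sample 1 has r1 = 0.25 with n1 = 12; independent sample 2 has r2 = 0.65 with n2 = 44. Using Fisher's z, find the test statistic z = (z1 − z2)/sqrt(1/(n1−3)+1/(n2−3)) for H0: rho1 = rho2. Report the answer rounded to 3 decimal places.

Fisher z-transforms: z1 = atanh(0.25) = 0.255413, z2 = atanh(0.65) = 0.775299; difference d = -0.519886
Var(d) = 1/9 + 1/41 = 0.1111111 + 0.0243902 = 0.1355013
z = d/√Var(d) = -0.519886 / √0.1355013 = -0.519886 / 0.368105 = -1.412

-1.412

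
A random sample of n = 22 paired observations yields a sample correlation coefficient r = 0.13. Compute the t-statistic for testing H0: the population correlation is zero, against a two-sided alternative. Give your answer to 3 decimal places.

1 − r² = 1 − 0.0169 = 0.9831;  √(1−r²) = 0.991514
√(n−2) = √20 = 4.472136
t = r·√(n−2)/√(1−r²) = 0.13 · 4.472136 / 0.991514 = 0.586

0.586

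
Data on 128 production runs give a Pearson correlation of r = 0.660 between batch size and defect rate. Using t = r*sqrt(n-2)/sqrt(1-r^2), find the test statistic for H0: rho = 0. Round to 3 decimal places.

t = r·√(n−2) / √(1−r²) with r = 0.660, n = 128
  = 0.660·√126 / √(1 − 0.435600)
  = 0.660·11.224972 / 0.751266
  = 7.408482 / 0.751266 = 9.861

9.861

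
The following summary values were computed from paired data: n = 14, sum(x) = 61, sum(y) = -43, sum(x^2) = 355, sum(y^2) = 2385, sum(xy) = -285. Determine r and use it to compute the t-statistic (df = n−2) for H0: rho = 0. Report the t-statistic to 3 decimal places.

Numerator: nΣxy − (Σx)(Σy) = 14·(-285) − (61)(-43) = -1367
Denominator: √[(nΣx²−(Σx)²)(nΣy²−(Σy)²)]
  nΣx²−(Σx)² = 14·355 − 3721 = 1249;  nΣy²−(Σy)² = 14·2385 − 1849 = 31541
  √(1249·31541) = √39394709 = 6276.5205
r = -1367 / 6276.5205 = -0.2178
t = r·√(n−2)/√(1−r²) = -0.2178·√12 / √(1−0.047437) = -0.754481 / 0.975993 = -0.773

-0.773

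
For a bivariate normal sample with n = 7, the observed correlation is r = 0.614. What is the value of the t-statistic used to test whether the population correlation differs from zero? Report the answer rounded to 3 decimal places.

t = r·√(n−2) / √(1−r²) with r = 0.614, n = 7
  = 0.614·√5 / √(1 − 0.376996)
  = 0.614·2.236068 / 0.789306
  = 1.372946 / 0.789306 = 1.739

1.739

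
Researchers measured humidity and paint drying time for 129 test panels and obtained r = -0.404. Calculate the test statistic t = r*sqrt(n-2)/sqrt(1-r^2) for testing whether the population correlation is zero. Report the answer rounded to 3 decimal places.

-4.977

1 − r² = 1 − 0.163216 = 0.836784;  √(1−r²) = 0.914759
√(n−2) = √127 = 11.269428
t = r·√(n−2)/√(1−r²) = -0.404 · 11.269428 / 0.914759 = -4.977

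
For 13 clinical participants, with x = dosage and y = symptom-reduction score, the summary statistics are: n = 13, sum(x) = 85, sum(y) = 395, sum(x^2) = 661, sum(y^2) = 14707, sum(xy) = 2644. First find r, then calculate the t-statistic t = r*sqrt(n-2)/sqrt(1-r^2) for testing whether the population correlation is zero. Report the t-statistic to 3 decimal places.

0.384

Numerator: nΣxy − (Σx)(Σy) = 13·2644 − (85)(395) = 797
Denominator: √[(nΣx²−(Σx)²)(nΣy²−(Σy)²)]
  nΣx²−(Σx)² = 13·661 − 7225 = 1368;  nΣy²−(Σy)² = 13·14707 − 156025 = 35166
  √(1368·35166) = √48107088 = 6935.9273
r = 797 / 6935.9273 = 0.1149
t = r·√(n−2)/√(1−r²) = 0.1149·√11 / √(1−0.013202) = 0.381080 / 0.993377 = 0.384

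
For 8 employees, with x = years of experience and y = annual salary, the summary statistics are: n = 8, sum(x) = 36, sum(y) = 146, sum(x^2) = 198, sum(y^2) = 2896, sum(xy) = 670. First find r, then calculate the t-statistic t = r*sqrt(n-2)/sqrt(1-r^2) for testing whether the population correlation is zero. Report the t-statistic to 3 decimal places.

Numerator: nΣxy − (Σx)(Σy) = 8·670 − (36)(146) = 104
Denominator: √[(nΣx²−(Σx)²)(nΣy²−(Σy)²)]
  nΣx²−(Σx)² = 8·198 − 1296 = 288;  nΣy²−(Σy)² = 8·2896 − 21316 = 1852
  √(288·1852) = √533376 = 730.3260
r = 104 / 730.3260 = 0.1424
t = r·√(n−2)/√(1−r²) = 0.1424·√6 / √(1−0.020278) = 0.348807 / 0.989809 = 0.352

0.352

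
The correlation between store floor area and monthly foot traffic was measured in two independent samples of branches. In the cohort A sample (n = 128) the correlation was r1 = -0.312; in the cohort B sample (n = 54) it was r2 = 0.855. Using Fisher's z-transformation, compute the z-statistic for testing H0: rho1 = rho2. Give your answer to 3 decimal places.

z1 = atanh(-0.312) = -0.322760,  z2 = atanh(0.855) = 1.274453
SE = √(1/(n1−3) + 1/(n2−3)) = √(1/125 + 1/51) = √(0.0080000 + 0.0196078) = √0.0276078 = 0.166156
z = (z1 − z2)/SE = (-0.322760 − 1.274453) / 0.166156 = -1.597213 / 0.166156 = -9.613

-9.613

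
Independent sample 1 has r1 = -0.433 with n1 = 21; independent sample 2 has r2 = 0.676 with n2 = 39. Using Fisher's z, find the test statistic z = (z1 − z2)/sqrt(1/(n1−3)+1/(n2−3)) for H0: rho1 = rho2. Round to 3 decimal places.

-4.452

z1 = atanh(-0.433) = -0.463583,  z2 = atanh(0.676) = 0.821711
SE = √(1/(n1−3) + 1/(n2−3)) = √(1/18 + 1/36) = √(0.0555556 + 0.0277778) = √0.0833334 = 0.288675
z = (z1 − z2)/SE = (-0.463583 − 0.821711) / 0.288675 = -1.285294 / 0.288675 = -4.452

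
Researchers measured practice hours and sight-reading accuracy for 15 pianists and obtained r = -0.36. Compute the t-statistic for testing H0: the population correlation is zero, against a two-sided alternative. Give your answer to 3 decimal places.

-1.391

t = r·√(n−2) / √(1−r²) with r = -0.36, n = 15
  = -0.36·√13 / √(1 − 0.1296)
  = -0.36·3.605551 / 0.932952
  = -1.297998 / 0.932952 = -1.391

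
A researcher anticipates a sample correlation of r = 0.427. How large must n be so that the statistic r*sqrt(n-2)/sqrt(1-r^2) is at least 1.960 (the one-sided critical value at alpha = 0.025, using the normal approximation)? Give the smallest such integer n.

Need r·√(n−2)/√(1−r²) ≥ 1.960
√(n−2) ≥ 1.960·√(1−0.182329) / 0.427 = 1.960·0.904252 / 0.427 = 4.1507
n−2 ≥ 17.2283  ⇒  n ≥ 19.2283
Smallest integer n = 20

20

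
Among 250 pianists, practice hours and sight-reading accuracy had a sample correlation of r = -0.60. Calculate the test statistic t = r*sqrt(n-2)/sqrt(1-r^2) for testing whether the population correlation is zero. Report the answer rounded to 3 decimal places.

-11.811

t = r·√(n−2) / √(1−r²) with r = -0.60, n = 250
  = -0.60·√248 / √(1 − 0.3600)
  = -0.60·15.748016 / 0.800000
  = -9.448810 / 0.800000 = -11.811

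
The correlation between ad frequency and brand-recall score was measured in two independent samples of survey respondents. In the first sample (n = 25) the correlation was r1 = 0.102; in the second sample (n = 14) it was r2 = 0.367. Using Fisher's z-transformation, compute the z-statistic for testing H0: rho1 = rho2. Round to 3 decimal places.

z1 = atanh(0.102) = 0.102356,  z2 = atanh(0.367) = 0.384952
SE = √(1/(n1−3) + 1/(n2−3)) = √(1/22 + 1/11) = √(0.0454545 + 0.0909091) = √0.1363636 = 0.369274
z = (z1 − z2)/SE = (0.102356 − 0.384952) / 0.369274 = -0.282596 / 0.369274 = -0.765

-0.765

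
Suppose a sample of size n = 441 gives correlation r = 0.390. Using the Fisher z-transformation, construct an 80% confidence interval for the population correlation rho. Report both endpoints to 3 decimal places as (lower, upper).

(0.337, 0.441)

z_r = atanh(0.390) = 0.411800;  SE = 1/√(n−3) = 1/√438 = 0.047782
z-limits: 0.411800 ± 1.282·0.047782 = 0.411800 ± 0.061257 = [0.350543, 0.473057]
ρ-limits: (tanh 0.350543, tanh 0.473057) = (0.337, 0.441)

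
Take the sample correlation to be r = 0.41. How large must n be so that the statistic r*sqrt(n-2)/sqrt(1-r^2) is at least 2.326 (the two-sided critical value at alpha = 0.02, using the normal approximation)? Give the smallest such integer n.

r√(n−2)/√(1−r²) ≥ 2.326  ⇔  n−2 ≥ (2.326)²·(1−r²)/r²
(1−r²)/r² = (1−0.1681)/0.1681 = 4.9488
n ≥ 2 + 5.410276·4.9488 = 2 + 26.7744 = 28.7744
⌈28.7744⌉ = 29

29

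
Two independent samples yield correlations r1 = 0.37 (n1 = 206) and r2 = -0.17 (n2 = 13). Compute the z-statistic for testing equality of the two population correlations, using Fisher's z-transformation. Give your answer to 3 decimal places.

1.729

Fisher z-transforms: z1 = atanh(0.37) = 0.388423, z2 = atanh(-0.17) = -0.171667; difference d = 0.560090
Var(d) = 1/203 + 1/10 = 0.0049261 + 0.1000000 = 0.1049261
z = d/√Var(d) = 0.560090 / √0.1049261 = 0.560090 / 0.323923 = 1.729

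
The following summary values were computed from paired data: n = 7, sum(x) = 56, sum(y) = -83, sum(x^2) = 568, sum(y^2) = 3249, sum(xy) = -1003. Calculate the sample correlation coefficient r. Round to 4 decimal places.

Numerator: nΣxy − (Σx)(Σy) = 7·(-1003) − (56)(-83) = -2373
Denominator: √[(nΣx²−(Σx)²)(nΣy²−(Σy)²)]
  nΣx²−(Σx)² = 7·568 − 3136 = 840;  nΣy²−(Σy)² = 7·3249 − 6889 = 15854
  √(840·15854) = √13317360 = 3649.2958
r = -2373 / 3649.2958 = -0.6503

-0.6503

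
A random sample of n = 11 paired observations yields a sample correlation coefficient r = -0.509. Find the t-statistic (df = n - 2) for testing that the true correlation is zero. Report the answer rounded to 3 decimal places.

t = r·√(n−2) / √(1−r²) with r = -0.509, n = 11
  = -0.509·√9 / √(1 − 0.259081)
  = -0.509·3.000000 / 0.860767
  = -1.527000 / 0.860767 = -1.774

-1.774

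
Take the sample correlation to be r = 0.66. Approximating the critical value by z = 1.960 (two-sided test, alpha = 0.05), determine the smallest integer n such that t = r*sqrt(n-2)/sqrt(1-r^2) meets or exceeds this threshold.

r√(n−2)/√(1−r²) ≥ 1.960  ⇔  n−2 ≥ (1.960)²·(1−r²)/r²
(1−r²)/r² = (1−0.4356)/0.4356 = 1.2957
n ≥ 2 + 3.8416·1.2957 = 2 + 4.9776 = 6.9776
⌈6.9776⌉ = 7

7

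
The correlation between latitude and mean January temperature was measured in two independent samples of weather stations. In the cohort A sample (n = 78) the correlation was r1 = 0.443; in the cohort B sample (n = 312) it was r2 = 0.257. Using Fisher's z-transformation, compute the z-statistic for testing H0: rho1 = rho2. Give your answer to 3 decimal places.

1.655

z1 = atanh(0.443) = 0.475957,  z2 = atanh(0.257) = 0.262894
SE = √(1/(n1−3) + 1/(n2−3)) = √(1/75 + 1/309) = √(0.0133333 + 0.0032362) = √0.0165695 = 0.128723
z = (z1 − z2)/SE = (0.475957 − 0.262894) / 0.128723 = 0.213063 / 0.128723 = 1.655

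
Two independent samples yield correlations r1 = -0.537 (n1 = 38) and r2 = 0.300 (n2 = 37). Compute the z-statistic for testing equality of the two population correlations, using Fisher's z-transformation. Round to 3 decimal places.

z1 = atanh(-0.537) = -0.599930,  z2 = atanh(0.300) = 0.309520
SE = √(1/(n1−3) + 1/(n2−3)) = √(1/35 + 1/34) = √(0.0285714 + 0.0294118) = √0.0579832 = 0.240797
z = (z1 − z2)/SE = (-0.599930 − 0.309520) / 0.240797 = -0.909450 / 0.240797 = -3.777

-3.777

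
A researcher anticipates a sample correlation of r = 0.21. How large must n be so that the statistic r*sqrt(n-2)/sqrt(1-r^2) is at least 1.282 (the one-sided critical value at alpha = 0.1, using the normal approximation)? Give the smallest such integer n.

38

Need r·√(n−2)/√(1−r²) ≥ 1.282
√(n−2) ≥ 1.282·√(1−0.0441) / 0.21 = 1.282·0.977701 / 0.21 = 5.9686
n−2 ≥ 35.6242  ⇒  n ≥ 37.6242
Smallest integer n = 38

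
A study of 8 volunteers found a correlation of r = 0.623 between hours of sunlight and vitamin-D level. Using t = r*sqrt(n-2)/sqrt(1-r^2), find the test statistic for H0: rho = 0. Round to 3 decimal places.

1.951

1 − r² = 1 − 0.388129 = 0.611871;  √(1−r²) = 0.782222
√(n−2) = √6 = 2.449490
t = r·√(n−2)/√(1−r²) = 0.623 · 2.449490 / 0.782222 = 1.951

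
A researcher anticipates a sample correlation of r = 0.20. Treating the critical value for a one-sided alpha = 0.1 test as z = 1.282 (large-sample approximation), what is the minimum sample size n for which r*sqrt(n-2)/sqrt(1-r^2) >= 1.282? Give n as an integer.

42

r√(n−2)/√(1−r²) ≥ 1.282  ⇔  n−2 ≥ (1.282)²·(1−r²)/r²
(1−r²)/r² = (1−0.0400)/0.0400 = 24.0000
n ≥ 2 + 1.643524·24.0000 = 2 + 39.4446 = 41.4446
⌈41.4446⌉ = 42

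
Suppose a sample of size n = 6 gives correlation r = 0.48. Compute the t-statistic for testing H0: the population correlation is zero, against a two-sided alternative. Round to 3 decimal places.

1.094

1 − r² = 1 − 0.2304 = 0.7696;  √(1−r²) = 0.877268
√(n−2) = √4 = 2.000000
t = r·√(n−2)/√(1−r²) = 0.48 · 2.000000 / 0.877268 = 1.094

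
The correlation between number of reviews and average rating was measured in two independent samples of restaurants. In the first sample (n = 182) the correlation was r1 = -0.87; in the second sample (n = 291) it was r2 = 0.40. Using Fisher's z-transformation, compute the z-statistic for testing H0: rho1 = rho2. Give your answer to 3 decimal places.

z1 = atanh(-0.87) = -1.333080,  z2 = atanh(0.40) = 0.423649
SE = √(1/(n1−3) + 1/(n2−3)) = √(1/179 + 1/288) = √(0.0055866 + 0.0034722) = √0.0090588 = 0.095178
z = (z1 − z2)/SE = (-1.333080 − 0.423649) / 0.095178 = -1.756729 / 0.095178 = -18.457

-18.457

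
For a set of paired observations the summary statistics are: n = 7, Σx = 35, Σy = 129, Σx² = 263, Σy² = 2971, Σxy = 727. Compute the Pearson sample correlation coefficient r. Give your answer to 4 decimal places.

S_xy = nΣxy − ΣxΣy = 7·727 − 35·129 = 5089 − 4515 = 574
S_xx = nΣx² − (Σx)² = 7·263 − 35² = 1841 − 1225 = 616
S_yy = nΣy² − (Σy)² = 7·2971 − 129² = 20797 − 16641 = 4156
r = S_xy / √(S_xx·S_yy) = 574 / √(616·4156) = 574 / √2560096 = 574 / 1600.0300 = 0.3587

0.3587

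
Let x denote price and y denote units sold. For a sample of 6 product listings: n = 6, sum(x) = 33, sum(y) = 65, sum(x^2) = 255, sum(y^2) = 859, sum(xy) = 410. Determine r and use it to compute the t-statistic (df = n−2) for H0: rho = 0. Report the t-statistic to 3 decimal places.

1.131

Numerator: nΣxy − (Σx)(Σy) = 6·410 − (33)(65) = 315
Denominator: √[(nΣx²−(Σx)²)(nΣy²−(Σy)²)]
  nΣx²−(Σx)² = 6·255 − 1089 = 441;  nΣy²−(Σy)² = 6·859 − 4225 = 929
  √(441·929) = √409689 = 640.0695
r = 315 / 640.0695 = 0.4921
t = r·√(n−2)/√(1−r²) = 0.4921·√4 / √(1−0.242162) = 0.984200 / 0.870539 = 1.131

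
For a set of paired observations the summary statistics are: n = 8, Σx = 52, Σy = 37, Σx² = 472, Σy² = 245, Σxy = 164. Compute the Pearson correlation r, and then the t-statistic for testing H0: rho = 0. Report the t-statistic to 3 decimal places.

-2.946

Numerator: nΣxy − (Σx)(Σy) = 8·164 − (52)(37) = -612
Denominator: √[(nΣx²−(Σx)²)(nΣy²−(Σy)²)]
  nΣx²−(Σx)² = 8·472 − 2704 = 1072;  nΣy²−(Σy)² = 8·245 − 1369 = 591
  √(1072·591) = √633552 = 795.9598
r = -612 / 795.9598 = -0.7689
t = r·√(n−2)/√(1−r²) = -0.7689·√6 / √(1−0.591207) = -1.883413 / 0.639369 = -2.946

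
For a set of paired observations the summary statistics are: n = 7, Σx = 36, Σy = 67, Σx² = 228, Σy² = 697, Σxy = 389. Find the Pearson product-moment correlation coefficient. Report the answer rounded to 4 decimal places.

Numerator: nΣxy − (Σx)(Σy) = 7·389 − (36)(67) = 311
Denominator: √[(nΣx²−(Σx)²)(nΣy²−(Σy)²)]
  nΣx²−(Σx)² = 7·228 − 1296 = 300;  nΣy²−(Σy)² = 7·697 − 4489 = 390
  √(300·390) = √117000 = 342.0526
r = 311 / 342.0526 = 0.9092

0.9092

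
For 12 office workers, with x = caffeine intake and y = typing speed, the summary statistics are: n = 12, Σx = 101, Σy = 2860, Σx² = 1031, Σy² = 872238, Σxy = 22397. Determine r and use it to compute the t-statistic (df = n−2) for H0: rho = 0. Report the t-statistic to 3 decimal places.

Numerator: nΣxy − (Σx)(Σy) = 12·22397 − (101)(2860) = -20096
Denominator: √[(nΣx²−(Σx)²)(nΣy²−(Σy)²)]
  nΣx²−(Σx)² = 12·1031 − 10201 = 2171;  nΣy²−(Σy)² = 12·872238 − 8179600 = 2287256
  √(2171·2287256) = √4965632776 = 70467.2461
r = -20096 / 70467.2461 = -0.2852
t = r·√(n−2)/√(1−r²) = -0.2852·√10 / √(1−0.081339) = -0.901882 / 0.958468 = -0.941

-0.941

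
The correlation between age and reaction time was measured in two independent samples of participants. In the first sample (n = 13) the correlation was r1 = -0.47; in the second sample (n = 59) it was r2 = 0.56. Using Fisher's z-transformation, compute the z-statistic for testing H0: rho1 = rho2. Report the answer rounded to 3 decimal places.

Fisher z-transforms: z1 = atanh(-0.47) = -0.510070, z2 = atanh(0.56) = 0.632833; difference d = -1.142903
Var(d) = 1/10 + 1/56 = 0.1000000 + 0.0178571 = 0.1178571
z = d/√Var(d) = -1.142903 / √0.1178571 = -1.142903 / 0.343303 = -3.329

-3.329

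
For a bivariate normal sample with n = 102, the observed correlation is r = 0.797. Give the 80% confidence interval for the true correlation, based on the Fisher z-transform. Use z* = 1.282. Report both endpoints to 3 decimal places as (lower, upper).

Fisher z: z_r = atanh(r) = ½·ln((1+0.797)/(1−0.797)) = 1.090334
SE(z) = 1/√(n−3) = 1/√99 = 0.100504
80% ⇒ z* = 1.282; margin = 1.282·0.100504 = 0.128846
CI on z-scale: (0.961488, 1.219180)
Back-transform: tanh(0.961488) = 0.744940, tanh(1.219180) = 0.839412

(0.745, 0.839)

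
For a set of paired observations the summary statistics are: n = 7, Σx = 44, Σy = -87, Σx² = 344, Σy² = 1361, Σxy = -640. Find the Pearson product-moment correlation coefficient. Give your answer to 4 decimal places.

Numerator: nΣxy − (Σx)(Σy) = 7·(-640) − (44)(-87) = -652
Denominator: √[(nΣx²−(Σx)²)(nΣy²−(Σy)²)]
  nΣx²−(Σx)² = 7·344 − 1936 = 472;  nΣy²−(Σy)² = 7·1361 − 7569 = 1958
  √(472·1958) = √924176 = 961.3407
r = -652 / 961.3407 = -0.6782

-0.6782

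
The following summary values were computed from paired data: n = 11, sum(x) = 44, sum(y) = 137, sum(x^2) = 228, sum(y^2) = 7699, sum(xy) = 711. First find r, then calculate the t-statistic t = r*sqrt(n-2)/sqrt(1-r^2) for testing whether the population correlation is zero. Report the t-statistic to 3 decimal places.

0.916

S_xy = nΣxy − ΣxΣy = 11·711 − 44·137 = 7821 − 6028 = 1793
S_xx = nΣx² − (Σx)² = 11·228 − 44² = 2508 − 1936 = 572
S_yy = nΣy² − (Σy)² = 11·7699 − 137² = 84689 − 18769 = 65920
r = S_xy / √(S_xx·S_yy) = 1793 / √(572·65920) = 1793 / √37706240 = 1793 / 6140.5407 = 0.2920
t = r·√(n−2)/√(1−r²) = 0.2920·√9 / √(1−0.085264) = 0.876000 / 0.956418 = 0.916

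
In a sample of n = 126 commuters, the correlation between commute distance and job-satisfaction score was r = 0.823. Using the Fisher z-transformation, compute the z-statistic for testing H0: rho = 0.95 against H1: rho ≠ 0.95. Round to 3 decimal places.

z_r = atanh(0.823) = 1.166045,  z_0 = atanh(0.95) = 1.831781
SE = 1/√(n−3) = 1/√123 = 0.090167
z = (z_r − z_0)/SE = (1.166045 − 1.831781) / 0.090167 = -0.665736 / 0.090167 = -7.383

-7.383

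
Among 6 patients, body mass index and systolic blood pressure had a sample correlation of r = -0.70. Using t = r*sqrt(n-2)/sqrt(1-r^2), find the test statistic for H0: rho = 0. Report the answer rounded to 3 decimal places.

-1.960

1 − r² = 1 − 0.4900 = 0.5100;  √(1−r²) = 0.714143
√(n−2) = √4 = 2.000000
t = r·√(n−2)/√(1−r²) = -0.70 · 2.000000 / 0.714143 = -1.960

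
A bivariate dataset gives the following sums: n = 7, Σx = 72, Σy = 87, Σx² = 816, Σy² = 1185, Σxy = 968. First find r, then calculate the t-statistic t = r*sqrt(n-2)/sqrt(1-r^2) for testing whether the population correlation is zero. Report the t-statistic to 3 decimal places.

3.289

S_xy = nΣxy − ΣxΣy = 7·968 − 72·87 = 6776 − 6264 = 512
S_xx = nΣx² − (Σx)² = 7·816 − 72² = 5712 − 5184 = 528
S_yy = nΣy² − (Σy)² = 7·1185 − 87² = 8295 − 7569 = 726
r = S_xy / √(S_xx·S_yy) = 512 / √(528·726) = 512 / √383328 = 512 / 619.1349 = 0.8270
t = r·√(n−2)/√(1−r²) = 0.8270·√5 / √(1−0.683929) = 1.849228 / 0.562202 = 3.289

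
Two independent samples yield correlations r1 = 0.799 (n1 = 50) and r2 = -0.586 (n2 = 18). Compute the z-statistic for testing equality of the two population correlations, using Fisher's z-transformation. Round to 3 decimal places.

5.960

Fisher z-transforms: z1 = atanh(0.799) = 1.095841, z2 = atanh(-0.586) = -0.671552; difference d = 1.767393
Var(d) = 1/47 + 1/15 = 0.0212766 + 0.0666667 = 0.0879433
z = d/√Var(d) = 1.767393 / √0.0879433 = 1.767393 / 0.296552 = 5.960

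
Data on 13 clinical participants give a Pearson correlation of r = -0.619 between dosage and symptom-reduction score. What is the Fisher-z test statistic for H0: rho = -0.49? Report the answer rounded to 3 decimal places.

-0.592

Fisher z: atanh(-0.619) = -0.723382, atanh(-0.49) = -0.536060
z = (z_r − z_0)·√(n−3) = (-0.723382 − (-0.536060))·√10 = -0.187322 · 3.162278 = -0.592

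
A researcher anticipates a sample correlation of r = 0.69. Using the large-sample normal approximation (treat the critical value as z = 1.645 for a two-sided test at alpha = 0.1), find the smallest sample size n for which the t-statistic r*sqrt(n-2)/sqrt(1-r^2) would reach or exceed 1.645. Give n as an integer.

Need r·√(n−2)/√(1−r²) ≥ 1.645
√(n−2) ≥ 1.645·√(1−0.4761) / 0.69 = 1.645·0.723809 / 0.69 = 1.7256
n−2 ≥ 2.9777  ⇒  n ≥ 4.9777
Smallest integer n = 5

5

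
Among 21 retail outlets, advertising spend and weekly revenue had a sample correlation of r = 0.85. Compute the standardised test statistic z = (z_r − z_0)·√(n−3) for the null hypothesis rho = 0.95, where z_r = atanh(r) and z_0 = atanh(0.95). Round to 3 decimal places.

-2.442

z_r = atanh(0.85) = 1.256153,  z_0 = atanh(0.95) = 1.831781
SE = 1/√(n−3) = 1/√18 = 0.235702
z = (z_r − z_0)/SE = (1.256153 − 1.831781) / 0.235702 = -0.575628 / 0.235702 = -2.442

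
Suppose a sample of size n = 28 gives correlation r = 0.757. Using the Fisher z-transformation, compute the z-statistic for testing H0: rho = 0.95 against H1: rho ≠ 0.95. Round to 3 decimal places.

z_r = atanh(0.757) = 0.989151,  z_0 = atanh(0.95) = 1.831781
SE = 1/√(n−3) = 1/√25 = 0.200000
z = (z_r − z_0)/SE = (0.989151 − 1.831781) / 0.200000 = -0.842630 / 0.200000 = -4.213

-4.213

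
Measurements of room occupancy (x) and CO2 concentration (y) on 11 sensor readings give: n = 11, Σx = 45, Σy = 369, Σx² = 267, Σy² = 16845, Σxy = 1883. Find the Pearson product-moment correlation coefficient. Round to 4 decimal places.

0.6137

S_xy = nΣxy − ΣxΣy = 11·1883 − 45·369 = 20713 − 16605 = 4108
S_xx = nΣx² − (Σx)² = 11·267 − 45² = 2937 − 2025 = 912
S_yy = nΣy² − (Σy)² = 11·16845 − 369² = 185295 − 136161 = 49134
r = S_xy / √(S_xx·S_yy) = 4108 / √(912·49134) = 4108 / √44810208 = 4108 / 6694.0427 = 0.6137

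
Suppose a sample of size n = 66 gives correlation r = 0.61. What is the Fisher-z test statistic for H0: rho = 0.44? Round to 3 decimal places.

1.879

z_r = atanh(0.61) = 0.708921,  z_0 = atanh(0.44) = 0.472231
SE = 1/√(n−3) = 1/√63 = 0.125988
z = (z_r − z_0)/SE = (0.708921 − 0.472231) / 0.125988 = 0.236690 / 0.125988 = 1.879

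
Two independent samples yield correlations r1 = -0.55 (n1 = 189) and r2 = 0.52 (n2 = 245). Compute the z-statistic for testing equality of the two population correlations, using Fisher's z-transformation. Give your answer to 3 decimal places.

Fisher z-transforms: z1 = atanh(-0.55) = -0.618381, z2 = atanh(0.52) = 0.576340; difference d = -1.194721
Var(d) = 1/186 + 1/242 = 0.0053763 + 0.0041322 = 0.0095085
z = d/√Var(d) = -1.194721 / √0.0095085 = -1.194721 / 0.097512 = -12.252

-12.252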